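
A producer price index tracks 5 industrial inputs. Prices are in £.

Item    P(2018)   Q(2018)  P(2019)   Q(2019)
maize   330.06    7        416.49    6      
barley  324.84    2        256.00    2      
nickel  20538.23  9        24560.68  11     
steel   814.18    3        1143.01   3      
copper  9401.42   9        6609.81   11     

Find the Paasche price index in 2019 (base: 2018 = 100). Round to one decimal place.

104.5

Paasche price index uses current-period quantities as weights.
ΣP(2019)·Q(2019) = 416.49×6 + 256.00×2 + 24560.68×11 + 1143.01×3 + 6609.81×11 = 2498.94 + 512 + 270167.48 + 3429.03 + 72707.91 = 349315.36
ΣP(2018)·Q(2019) = 330.06×6 + 324.84×2 + 20538.23×11 + 814.18×3 + 9401.42×11 = 1980.36 + 649.68 + 225920.53 + 2442.54 + 103415.62 = 334408.73
Index = 349315.36 / 334408.73 × 100 = 104.4576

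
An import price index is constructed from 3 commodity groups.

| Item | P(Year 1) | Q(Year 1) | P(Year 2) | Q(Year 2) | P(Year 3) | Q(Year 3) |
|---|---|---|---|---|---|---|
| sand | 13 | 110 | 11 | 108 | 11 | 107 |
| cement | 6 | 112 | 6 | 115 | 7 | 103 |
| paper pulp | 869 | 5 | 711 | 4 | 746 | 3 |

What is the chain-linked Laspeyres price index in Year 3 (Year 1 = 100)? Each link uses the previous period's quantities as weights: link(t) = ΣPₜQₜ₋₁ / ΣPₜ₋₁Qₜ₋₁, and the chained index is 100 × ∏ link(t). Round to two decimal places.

Link Year 1→Year 2:
ΣP(Year 2)Q(Year 1) = 11×110 + 6×112 + 711×5 = 1210 + 672 + 3555 = 5437
ΣP(Year 1)Q(Year 1) = 13×110 + 6×112 + 869×5 = 1430 + 672 + 4345 = 6447
link = 5437/6447 = 0.843338
Link Year 2→Year 3:
ΣP(Year 3)Q(Year 2) = 11×108 + 7×115 + 746×4 = 1188 + 805 + 2984 = 4977
ΣP(Year 2)Q(Year 2) = 11×108 + 6×115 + 711×4 = 1188 + 690 + 2844 = 4722
link = 4977/4722 = 1.054003
Chained index = 100 × 0.843338 × 1.054003 = 88.8880

88.89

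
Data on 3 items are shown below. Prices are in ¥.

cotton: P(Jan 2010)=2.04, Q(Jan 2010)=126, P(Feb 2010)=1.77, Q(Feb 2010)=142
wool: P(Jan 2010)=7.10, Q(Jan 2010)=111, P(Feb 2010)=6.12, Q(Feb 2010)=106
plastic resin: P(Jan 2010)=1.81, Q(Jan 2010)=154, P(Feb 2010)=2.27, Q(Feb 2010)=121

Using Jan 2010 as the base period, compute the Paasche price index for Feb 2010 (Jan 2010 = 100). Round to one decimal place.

93.1

Paasche price index uses current-period quantities as weights.
ΣP(Feb 2010)·Q(Feb 2010) = 1.77×142 + 6.12×106 + 2.27×121 = 251.34 + 648.72 + 274.67 = 1174.73
ΣP(Jan 2010)·Q(Feb 2010) = 2.04×142 + 7.10×106 + 1.81×121 = 289.68 + 752.6 + 219.01 = 1261.29
Index = 1174.73 / 1261.29 × 100 = 93.1372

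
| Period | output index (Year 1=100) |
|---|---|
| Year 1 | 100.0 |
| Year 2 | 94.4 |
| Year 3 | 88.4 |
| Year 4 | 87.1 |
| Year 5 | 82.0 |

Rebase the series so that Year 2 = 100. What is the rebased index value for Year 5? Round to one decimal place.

Rebased(Year 5) = 82.0 / 94.4 × 100 = 86.8644

86.9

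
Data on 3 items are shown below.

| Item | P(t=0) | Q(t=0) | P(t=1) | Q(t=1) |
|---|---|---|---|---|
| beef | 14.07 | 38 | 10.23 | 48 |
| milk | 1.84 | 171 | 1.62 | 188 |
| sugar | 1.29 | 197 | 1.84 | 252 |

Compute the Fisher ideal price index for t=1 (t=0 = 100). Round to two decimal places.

93.36

Laspeyres component (base-period weights):
ΣP(t=1)Q(t=0) = 10.23×38 + 1.62×171 + 1.84×197 = 388.74 + 277.02 + 362.48 = 1028.24
ΣP(t=0)Q(t=0) = 14.07×38 + 1.84×171 + 1.29×197 = 534.66 + 314.64 + 254.13 = 1103.43
L = 1028.24 / 1103.43 × 100 = 93.1858
Paasche component (current-period weights):
ΣP(t=1)Q(t=1) = 10.23×48 + 1.62×188 + 1.84×252 = 491.04 + 304.56 + 463.68 = 1259.28
ΣP(t=0)Q(t=1) = 14.07×48 + 1.84×188 + 1.29×252 = 675.36 + 345.92 + 325.08 = 1346.36
P = 1259.28 / 1346.36 × 100 = 93.5322
Fisher = √(L × P) = √(93.1858 × 93.5322) = 93.3588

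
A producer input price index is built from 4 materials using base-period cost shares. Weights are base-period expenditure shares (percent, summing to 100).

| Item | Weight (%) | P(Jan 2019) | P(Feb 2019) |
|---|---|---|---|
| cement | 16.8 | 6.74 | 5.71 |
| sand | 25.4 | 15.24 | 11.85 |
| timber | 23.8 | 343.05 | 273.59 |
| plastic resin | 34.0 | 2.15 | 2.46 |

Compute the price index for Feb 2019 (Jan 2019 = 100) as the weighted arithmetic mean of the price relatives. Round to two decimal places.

cement: 16.8 × (5.71/6.74) = 16.8 × 0.847181 = 14.2326
sand: 25.4 × (11.85/15.24) = 25.4 × 0.777559 = 19.7500
timber: 23.8 × (273.59/343.05) = 23.8 × 0.797522 = 18.9810
plastic resin: 34.0 × (2.46/2.15) = 34.0 × 1.144186 = 38.9023
Index = Σ wᵢ·(p₁ᵢ/p₀ᵢ) = 14.2326 + 19.7500 + 18.9810 + 38.9023 = 91.8660

91.87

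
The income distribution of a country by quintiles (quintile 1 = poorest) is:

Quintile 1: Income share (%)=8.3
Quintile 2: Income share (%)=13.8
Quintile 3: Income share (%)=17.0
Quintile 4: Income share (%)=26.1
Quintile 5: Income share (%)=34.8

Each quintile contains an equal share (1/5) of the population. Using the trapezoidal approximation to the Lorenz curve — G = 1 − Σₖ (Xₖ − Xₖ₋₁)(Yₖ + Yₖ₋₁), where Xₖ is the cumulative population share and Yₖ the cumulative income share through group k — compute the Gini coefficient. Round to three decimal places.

Cumulative income shares Yₖ: 0.0830, 0.2210, 0.3910, 0.6520, 1.0000
Σ (Xₖ−Xₖ₋₁)(Yₖ+Yₖ₋₁) = (1/5)(0.0830+0.0000) + (1/5)(0.2210+0.0830) + (1/5)(0.3910+0.2210) + (1/5)(0.6520+0.3910) + (1/5)(1.0000+0.6520)
  = 0.0166 + 0.0608 + 0.1224 + 0.2086 + 0.3304 = 0.7388
G = 1 − 0.7388 = 0.2612

0.261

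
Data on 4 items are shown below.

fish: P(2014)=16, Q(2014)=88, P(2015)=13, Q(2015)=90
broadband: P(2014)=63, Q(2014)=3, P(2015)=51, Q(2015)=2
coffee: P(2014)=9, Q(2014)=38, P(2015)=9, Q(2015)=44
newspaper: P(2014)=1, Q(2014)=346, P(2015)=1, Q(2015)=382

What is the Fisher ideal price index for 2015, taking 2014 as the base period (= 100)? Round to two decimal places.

Laspeyres component (base-period weights):
ΣP(2015)Q(2014) = 13×88 + 51×3 + 9×38 + 1×346 = 1144 + 153 + 342 + 346 = 1985
ΣP(2014)Q(2014) = 16×88 + 63×3 + 9×38 + 1×346 = 1408 + 189 + 342 + 346 = 2285
L = 1985 / 2285 × 100 = 86.8709
Paasche component (current-period weights):
ΣP(2015)Q(2015) = 13×90 + 51×2 + 9×44 + 1×382 = 1170 + 102 + 396 + 382 = 2050
ΣP(2014)Q(2015) = 16×90 + 63×2 + 9×44 + 1×382 = 1440 + 126 + 396 + 382 = 2344
P = 2050 / 2344 × 100 = 87.4573
Fisher = √(L × P) = √(86.8709 × 87.4573) = 87.1636

87.16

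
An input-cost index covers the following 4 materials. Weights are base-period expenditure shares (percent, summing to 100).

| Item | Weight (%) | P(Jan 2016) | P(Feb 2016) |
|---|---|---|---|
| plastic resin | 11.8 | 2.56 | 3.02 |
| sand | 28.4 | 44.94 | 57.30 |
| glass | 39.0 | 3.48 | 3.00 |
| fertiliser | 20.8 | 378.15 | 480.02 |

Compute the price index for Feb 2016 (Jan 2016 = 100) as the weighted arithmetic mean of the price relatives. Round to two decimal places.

110.16

plastic resin: 11.8 × (3.02/2.56) = 11.8 × 1.179688 = 13.9203
sand: 28.4 × (57.30/44.94) = 28.4 × 1.275033 = 36.2109
glass: 39.0 × (3.00/3.48) = 39.0 × 0.862069 = 33.6207
fertiliser: 20.8 × (480.02/378.15) = 20.8 × 1.269390 = 26.4033
Index = Σ wᵢ·(p₁ᵢ/p₀ᵢ) = 13.9203 + 36.2109 + 33.6207 + 26.4033 = 110.1553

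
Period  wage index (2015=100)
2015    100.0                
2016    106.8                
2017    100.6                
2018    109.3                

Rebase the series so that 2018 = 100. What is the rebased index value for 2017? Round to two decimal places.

92.04

Rebased(2017) = 100.6 / 109.3 × 100 = 92.0403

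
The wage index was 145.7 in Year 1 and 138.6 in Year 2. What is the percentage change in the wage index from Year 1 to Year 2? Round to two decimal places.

Change = (138.6 − 145.7) / 145.7 × 100
       = -7.1 / 145.7 × 100 = -4.8730%

-4.87%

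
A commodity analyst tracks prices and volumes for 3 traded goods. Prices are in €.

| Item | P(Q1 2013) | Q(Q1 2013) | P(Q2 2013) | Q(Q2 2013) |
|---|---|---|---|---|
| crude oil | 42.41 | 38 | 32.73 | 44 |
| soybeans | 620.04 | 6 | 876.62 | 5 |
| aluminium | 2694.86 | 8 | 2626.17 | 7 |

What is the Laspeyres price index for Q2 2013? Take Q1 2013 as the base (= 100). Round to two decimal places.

102.31

Laspeyres price index uses base-period quantities as weights.
ΣP(Q2 2013)·Q(Q1 2013) = 32.73×38 + 876.62×6 + 2626.17×8 = 1243.74 + 5259.72 + 21009.36 = 27512.82
ΣP(Q1 2013)·Q(Q1 2013) = 42.41×38 + 620.04×6 + 2694.86×8 = 1611.58 + 3720.24 + 21558.88 = 26890.7
Index = 27512.82 / 26890.7 × 100 = 102.3135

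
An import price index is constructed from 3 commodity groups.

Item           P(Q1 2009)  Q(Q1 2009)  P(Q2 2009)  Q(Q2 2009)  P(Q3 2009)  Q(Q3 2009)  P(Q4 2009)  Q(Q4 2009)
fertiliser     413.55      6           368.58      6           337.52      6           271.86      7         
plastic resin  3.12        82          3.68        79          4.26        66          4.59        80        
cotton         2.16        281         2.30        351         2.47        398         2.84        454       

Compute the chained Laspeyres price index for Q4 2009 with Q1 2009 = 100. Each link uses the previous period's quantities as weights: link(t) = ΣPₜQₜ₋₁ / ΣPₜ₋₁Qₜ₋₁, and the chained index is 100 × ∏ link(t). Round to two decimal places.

85.87

Link Q1 2009→Q2 2009:
ΣP(Q2 2009)Q(Q1 2009) = 368.58×6 + 3.68×82 + 2.30×281 = 2211.48 + 301.76 + 646.3 = 3159.54
ΣP(Q1 2009)Q(Q1 2009) = 413.55×6 + 3.12×82 + 2.16×281 = 2481.3 + 255.84 + 606.96 = 3344.1
link = 3159.54/3344.1 = 0.944810
Link Q2 2009→Q3 2009:
ΣP(Q3 2009)Q(Q2 2009) = 337.52×6 + 4.26×79 + 2.47×351 = 2025.12 + 336.54 + 866.97 = 3228.63
ΣP(Q2 2009)Q(Q2 2009) = 368.58×6 + 3.68×79 + 2.30×351 = 2211.48 + 290.72 + 807.3 = 3309.5
link = 3228.63/3309.5 = 0.975564
Link Q3 2009→Q4 2009:
ΣP(Q4 2009)Q(Q3 2009) = 271.86×6 + 4.59×66 + 2.84×398 = 1631.16 + 302.94 + 1130.32 = 3064.42
ΣP(Q3 2009)Q(Q3 2009) = 337.52×6 + 4.26×66 + 2.47×398 = 2025.12 + 281.16 + 983.06 = 3289.34
link = 3064.42/3289.34 = 0.931622
Chained index = 100 × 0.944810 × 0.975564 × 0.931622 = 85.8697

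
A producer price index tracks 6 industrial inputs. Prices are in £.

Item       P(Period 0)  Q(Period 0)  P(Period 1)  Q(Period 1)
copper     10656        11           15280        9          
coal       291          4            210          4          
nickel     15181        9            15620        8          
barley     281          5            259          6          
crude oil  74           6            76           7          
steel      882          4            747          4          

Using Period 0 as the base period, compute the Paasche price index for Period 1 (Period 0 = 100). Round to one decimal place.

Paasche price index uses current-period quantities as weights.
ΣP(Period 1)·Q(Period 1) = 15280×9 + 210×4 + 15620×8 + 259×6 + 76×7 + 747×4 = 137520 + 840 + 124960 + 1554 + 532 + 2988 = 268394
ΣP(Period 0)·Q(Period 1) = 10656×9 + 291×4 + 15181×8 + 281×6 + 74×7 + 882×4 = 95904 + 1164 + 121448 + 1686 + 518 + 3528 = 224248
Index = 268394 / 224248 × 100 = 119.6862

119.7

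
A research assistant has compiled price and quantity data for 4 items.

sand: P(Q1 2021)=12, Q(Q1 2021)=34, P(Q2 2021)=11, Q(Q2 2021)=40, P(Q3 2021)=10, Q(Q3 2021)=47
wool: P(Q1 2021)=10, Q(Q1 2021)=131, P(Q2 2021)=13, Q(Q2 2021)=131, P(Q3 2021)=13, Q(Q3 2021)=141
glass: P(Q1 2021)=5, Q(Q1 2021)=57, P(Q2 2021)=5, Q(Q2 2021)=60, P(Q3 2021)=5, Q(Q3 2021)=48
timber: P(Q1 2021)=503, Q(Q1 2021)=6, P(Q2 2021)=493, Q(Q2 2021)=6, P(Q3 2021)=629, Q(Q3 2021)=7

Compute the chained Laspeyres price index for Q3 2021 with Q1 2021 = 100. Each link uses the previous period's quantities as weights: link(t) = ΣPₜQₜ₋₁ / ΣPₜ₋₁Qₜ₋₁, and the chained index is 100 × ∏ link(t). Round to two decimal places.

Link Q1 2021→Q2 2021:
ΣP(Q2 2021)Q(Q1 2021) = 11×34 + 13×131 + 5×57 + 493×6 = 374 + 1703 + 285 + 2958 = 5320
ΣP(Q1 2021)Q(Q1 2021) = 12×34 + 10×131 + 5×57 + 503×6 = 408 + 1310 + 285 + 3018 = 5021
link = 5320/5021 = 1.059550
Link Q2 2021→Q3 2021:
ΣP(Q3 2021)Q(Q2 2021) = 10×40 + 13×131 + 5×60 + 629×6 = 400 + 1703 + 300 + 3774 = 6177
ΣP(Q2 2021)Q(Q2 2021) = 11×40 + 13×131 + 5×60 + 493×6 = 440 + 1703 + 300 + 2958 = 5401
link = 6177/5401 = 1.143677
Chained index = 100 × 1.059550 × 1.143677 = 121.1783

121.18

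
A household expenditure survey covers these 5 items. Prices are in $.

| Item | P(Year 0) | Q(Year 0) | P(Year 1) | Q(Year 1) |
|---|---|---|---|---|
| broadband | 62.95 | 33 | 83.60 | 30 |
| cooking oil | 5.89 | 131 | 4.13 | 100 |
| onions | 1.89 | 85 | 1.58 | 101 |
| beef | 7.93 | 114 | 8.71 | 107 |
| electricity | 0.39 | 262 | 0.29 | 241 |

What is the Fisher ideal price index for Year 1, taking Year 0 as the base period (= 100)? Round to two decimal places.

Laspeyres component (base-period weights):
ΣP(Year 1)Q(Year 0) = 83.60×33 + 4.13×131 + 1.58×85 + 8.71×114 + 0.29×262 = 2758.8 + 541.03 + 134.3 + 992.94 + 75.98 = 4503.05
ΣP(Year 0)Q(Year 0) = 62.95×33 + 5.89×131 + 1.89×85 + 7.93×114 + 0.39×262 = 2077.35 + 771.59 + 160.65 + 904.02 + 102.18 = 4015.79
L = 4503.05 / 4015.79 × 100 = 112.1336
Paasche component (current-period weights):
ΣP(Year 1)Q(Year 1) = 83.60×30 + 4.13×100 + 1.58×101 + 8.71×107 + 0.29×241 = 2508 + 413 + 159.58 + 931.97 + 69.89 = 4082.44
ΣP(Year 0)Q(Year 1) = 62.95×30 + 5.89×100 + 1.89×101 + 7.93×107 + 0.39×241 = 1888.5 + 589 + 190.89 + 848.51 + 93.99 = 3610.89
P = 4082.44 / 3610.89 × 100 = 113.0591
Fisher = √(L × P) = √(112.1336 × 113.0591) = 112.5954

112.60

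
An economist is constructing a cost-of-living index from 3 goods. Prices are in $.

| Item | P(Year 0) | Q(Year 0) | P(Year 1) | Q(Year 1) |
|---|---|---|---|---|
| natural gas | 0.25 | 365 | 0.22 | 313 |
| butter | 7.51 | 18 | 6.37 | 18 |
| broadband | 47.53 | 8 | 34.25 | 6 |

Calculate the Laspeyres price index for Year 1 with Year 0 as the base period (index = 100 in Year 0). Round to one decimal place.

77.3

Laspeyres price index uses base-period quantities as weights.
ΣP(Year 1)·Q(Year 0) = 0.22×365 + 6.37×18 + 34.25×8 = 80.3 + 114.66 + 274 = 468.96
ΣP(Year 0)·Q(Year 0) = 0.25×365 + 7.51×18 + 47.53×8 = 91.25 + 135.18 + 380.24 = 606.67
Index = 468.96 / 606.67 × 100 = 77.3007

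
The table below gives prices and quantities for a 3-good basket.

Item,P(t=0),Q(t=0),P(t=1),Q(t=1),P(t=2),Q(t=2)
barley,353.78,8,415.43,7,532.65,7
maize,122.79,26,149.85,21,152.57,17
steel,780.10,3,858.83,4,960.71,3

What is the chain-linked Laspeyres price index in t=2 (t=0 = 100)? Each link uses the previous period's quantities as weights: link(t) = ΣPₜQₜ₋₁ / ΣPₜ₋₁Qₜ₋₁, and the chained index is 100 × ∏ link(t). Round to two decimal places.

133.00

Link t=0→t=1:
ΣP(t=1)Q(t=0) = 415.43×8 + 149.85×26 + 858.83×3 = 3323.44 + 3896.1 + 2576.49 = 9796.03
ΣP(t=0)Q(t=0) = 353.78×8 + 122.79×26 + 780.10×3 = 2830.24 + 3192.54 + 2340.3 = 8363.08
link = 9796.03/8363.08 = 1.171342
Link t=1→t=2:
ΣP(t=2)Q(t=1) = 532.65×7 + 152.57×21 + 960.71×4 = 3728.55 + 3203.97 + 3842.84 = 10775.36
ΣP(t=1)Q(t=1) = 415.43×7 + 149.85×21 + 858.83×4 = 2908.01 + 3146.85 + 3435.32 = 9490.18
link = 10775.36/9490.18 = 1.135422
Chained index = 100 × 1.171342 × 1.135422 = 132.9968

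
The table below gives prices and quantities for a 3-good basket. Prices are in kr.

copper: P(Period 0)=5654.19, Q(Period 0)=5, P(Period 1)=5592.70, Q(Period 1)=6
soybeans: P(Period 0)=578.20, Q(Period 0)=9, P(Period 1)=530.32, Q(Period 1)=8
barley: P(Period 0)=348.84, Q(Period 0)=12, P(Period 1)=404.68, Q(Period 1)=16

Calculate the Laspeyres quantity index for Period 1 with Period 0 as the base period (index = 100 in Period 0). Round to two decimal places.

117.18

Laspeyres quantity index uses base-period prices as weights.
ΣP(Period 0)·Q(Period 1) = 5654.19×6 + 578.20×8 + 348.84×16 = 33925.14 + 4625.6 + 5581.44 = 44132.18
ΣP(Period 0)·Q(Period 0) = 5654.19×5 + 578.20×9 + 348.84×12 = 28270.95 + 5203.8 + 4186.08 = 37660.83
Index = 44132.18 / 37660.83 × 100 = 117.1832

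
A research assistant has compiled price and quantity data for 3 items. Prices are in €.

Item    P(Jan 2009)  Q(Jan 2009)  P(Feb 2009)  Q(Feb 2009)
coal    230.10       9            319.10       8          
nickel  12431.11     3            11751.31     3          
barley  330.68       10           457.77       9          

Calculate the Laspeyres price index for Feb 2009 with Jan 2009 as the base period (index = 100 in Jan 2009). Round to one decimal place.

100.1

Laspeyres price index uses base-period quantities as weights.
ΣP(Feb 2009)·Q(Jan 2009) = 319.10×9 + 11751.31×3 + 457.77×10 = 2871.9 + 35253.93 + 4577.7 = 42703.53
ΣP(Jan 2009)·Q(Jan 2009) = 230.10×9 + 12431.11×3 + 330.68×10 = 2070.9 + 37293.33 + 3306.8 = 42671.03
Index = 42703.53 / 42671.03 × 100 = 100.0762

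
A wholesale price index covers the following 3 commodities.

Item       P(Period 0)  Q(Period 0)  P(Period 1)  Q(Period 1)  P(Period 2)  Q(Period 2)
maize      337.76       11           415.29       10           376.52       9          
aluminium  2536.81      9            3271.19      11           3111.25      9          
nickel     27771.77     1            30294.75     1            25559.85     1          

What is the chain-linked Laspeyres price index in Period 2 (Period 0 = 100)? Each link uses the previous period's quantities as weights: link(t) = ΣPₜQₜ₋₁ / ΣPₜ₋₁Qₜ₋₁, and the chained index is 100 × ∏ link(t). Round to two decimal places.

Link Period 0→Period 1:
ΣP(Period 1)Q(Period 0) = 415.29×11 + 3271.19×9 + 30294.75×1 = 4568.19 + 29440.71 + 30294.75 = 64303.65
ΣP(Period 0)Q(Period 0) = 337.76×11 + 2536.81×9 + 27771.77×1 = 3715.36 + 22831.29 + 27771.77 = 54318.42
link = 64303.65/54318.42 = 1.183828
Link Period 1→Period 2:
ΣP(Period 2)Q(Period 1) = 376.52×10 + 3111.25×11 + 25559.85×1 = 3765.2 + 34223.75 + 25559.85 = 63548.8
ΣP(Period 1)Q(Period 1) = 415.29×10 + 3271.19×11 + 30294.75×1 = 4152.9 + 35983.09 + 30294.75 = 70430.74
link = 63548.8/70430.74 = 0.902288
Chained index = 100 × 1.183828 × 0.902288 = 106.8153

106.82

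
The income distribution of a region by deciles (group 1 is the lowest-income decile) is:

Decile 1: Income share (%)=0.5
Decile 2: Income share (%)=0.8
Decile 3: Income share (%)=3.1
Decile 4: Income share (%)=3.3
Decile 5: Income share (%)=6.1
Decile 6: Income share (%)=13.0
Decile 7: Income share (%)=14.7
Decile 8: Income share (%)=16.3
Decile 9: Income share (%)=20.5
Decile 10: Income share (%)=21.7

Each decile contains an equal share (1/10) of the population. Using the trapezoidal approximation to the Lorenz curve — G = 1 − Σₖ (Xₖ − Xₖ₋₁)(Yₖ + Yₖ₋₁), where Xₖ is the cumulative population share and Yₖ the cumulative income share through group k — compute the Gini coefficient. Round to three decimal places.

Cumulative income shares Yₖ: 0.0050, 0.0130, 0.0440, 0.0770, 0.1380, 0.2680, 0.4150, 0.5780, 0.7830, 1.0000
Σ (Xₖ−Xₖ₋₁)(Yₖ+Yₖ₋₁) = (1/10)(0.0050+0.0000) + (1/10)(0.0130+0.0050) + (1/10)(0.0440+0.0130) + (1/10)(0.0770+0.0440) + (1/10)(0.1380+0.0770) + (1/10)(0.2680+0.1380) + (1/10)(0.4150+0.2680) + (1/10)(0.5780+0.4150) + (1/10)(0.7830+0.5780) + (1/10)(1.0000+0.7830)
  = 0.0005 + 0.0018 + 0.0057 + 0.0121 + 0.0215 + 0.0406 + 0.0683 + 0.0993 + 0.1361 + 0.1783 = 0.5642
G = 1 − 0.5642 = 0.4358

0.436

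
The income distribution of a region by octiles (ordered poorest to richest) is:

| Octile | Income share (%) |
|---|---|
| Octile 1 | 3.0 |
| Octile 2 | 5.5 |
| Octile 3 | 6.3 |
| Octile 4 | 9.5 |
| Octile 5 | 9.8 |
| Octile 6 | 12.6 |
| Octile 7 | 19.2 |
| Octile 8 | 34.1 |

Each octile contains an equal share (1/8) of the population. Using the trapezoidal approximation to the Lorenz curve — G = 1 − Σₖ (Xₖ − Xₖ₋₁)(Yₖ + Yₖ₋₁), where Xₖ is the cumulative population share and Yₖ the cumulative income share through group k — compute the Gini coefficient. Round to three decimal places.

0.382

Cumulative income shares Yₖ: 0.0300, 0.0850, 0.1480, 0.2430, 0.3410, 0.4670, 0.6590, 1.0000
Σ (Xₖ−Xₖ₋₁)(Yₖ+Yₖ₋₁) = (1/8)(0.0300+0.0000) + (1/8)(0.0850+0.0300) + (1/8)(0.1480+0.0850) + (1/8)(0.2430+0.1480) + (1/8)(0.3410+0.2430) + (1/8)(0.4670+0.3410) + (1/8)(0.6590+0.4670) + (1/8)(1.0000+0.6590)
  = 0.0037 + 0.0144 + 0.0291 + 0.0489 + 0.0730 + 0.1010 + 0.1407 + 0.2074 = 0.6182
G = 1 − 0.6182 = 0.3818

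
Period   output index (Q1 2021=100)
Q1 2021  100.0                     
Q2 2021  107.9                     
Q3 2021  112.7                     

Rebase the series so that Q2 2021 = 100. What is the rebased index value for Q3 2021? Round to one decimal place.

Rebased(Q3 2021) = 112.7 / 107.9 × 100 = 104.4486

104.4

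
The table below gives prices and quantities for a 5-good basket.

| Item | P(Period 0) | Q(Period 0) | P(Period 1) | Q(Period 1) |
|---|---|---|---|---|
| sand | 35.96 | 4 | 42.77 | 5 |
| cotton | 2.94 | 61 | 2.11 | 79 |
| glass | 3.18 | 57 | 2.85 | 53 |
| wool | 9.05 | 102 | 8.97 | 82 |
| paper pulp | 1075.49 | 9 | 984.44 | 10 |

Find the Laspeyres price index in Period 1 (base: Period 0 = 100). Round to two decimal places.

Laspeyres price index uses base-period quantities as weights.
ΣP(Period 1)·Q(Period 0) = 42.77×4 + 2.11×61 + 2.85×57 + 8.97×102 + 984.44×9 = 171.08 + 128.71 + 162.45 + 914.94 + 8859.96 = 10237.14
ΣP(Period 0)·Q(Period 0) = 35.96×4 + 2.94×61 + 3.18×57 + 9.05×102 + 1075.49×9 = 143.84 + 179.34 + 181.26 + 923.1 + 9679.41 = 11106.95
Index = 10237.14 / 11106.95 × 100 = 92.1688

92.17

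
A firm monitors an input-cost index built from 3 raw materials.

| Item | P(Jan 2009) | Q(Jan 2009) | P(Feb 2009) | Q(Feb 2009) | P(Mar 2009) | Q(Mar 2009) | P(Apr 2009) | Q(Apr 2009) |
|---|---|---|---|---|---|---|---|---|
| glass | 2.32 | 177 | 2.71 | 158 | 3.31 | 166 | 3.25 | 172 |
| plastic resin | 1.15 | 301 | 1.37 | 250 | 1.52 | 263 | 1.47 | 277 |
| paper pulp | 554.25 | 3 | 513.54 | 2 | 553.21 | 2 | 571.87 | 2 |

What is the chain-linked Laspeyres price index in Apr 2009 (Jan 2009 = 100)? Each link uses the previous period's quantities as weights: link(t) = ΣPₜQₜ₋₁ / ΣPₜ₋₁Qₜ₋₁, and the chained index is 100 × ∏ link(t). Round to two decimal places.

113.16

Link Jan 2009→Feb 2009:
ΣP(Feb 2009)Q(Jan 2009) = 2.71×177 + 1.37×301 + 513.54×3 = 479.67 + 412.37 + 1540.62 = 2432.66
ΣP(Jan 2009)Q(Jan 2009) = 2.32×177 + 1.15×301 + 554.25×3 = 410.64 + 346.15 + 1662.75 = 2419.54
link = 2432.66/2419.54 = 1.005423
Link Feb 2009→Mar 2009:
ΣP(Mar 2009)Q(Feb 2009) = 3.31×158 + 1.52×250 + 553.21×2 = 522.98 + 380 + 1106.42 = 2009.4
ΣP(Feb 2009)Q(Feb 2009) = 2.71×158 + 1.37×250 + 513.54×2 = 428.18 + 342.5 + 1027.08 = 1797.76
link = 2009.4/1797.76 = 1.117724
Link Mar 2009→Apr 2009:
ΣP(Apr 2009)Q(Mar 2009) = 3.25×166 + 1.47×263 + 571.87×2 = 539.5 + 386.61 + 1143.74 = 2069.85
ΣP(Mar 2009)Q(Mar 2009) = 3.31×166 + 1.52×263 + 553.21×2 = 549.46 + 399.76 + 1106.42 = 2055.64
link = 2069.85/2055.64 = 1.006913
Chained index = 100 × 1.005423 × 1.117724 × 1.006913 = 113.1554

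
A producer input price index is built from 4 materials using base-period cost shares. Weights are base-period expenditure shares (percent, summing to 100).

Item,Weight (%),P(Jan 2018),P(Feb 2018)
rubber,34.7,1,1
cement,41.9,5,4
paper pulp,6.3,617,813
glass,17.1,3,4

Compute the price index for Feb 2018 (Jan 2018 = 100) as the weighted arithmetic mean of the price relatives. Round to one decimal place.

rubber: 34.7 × (1/1) = 34.7 × 1.000000 = 34.7000
cement: 41.9 × (4/5) = 41.9 × 0.800000 = 33.5200
paper pulp: 6.3 × (813/617) = 6.3 × 1.317666 = 8.3013
glass: 17.1 × (4/3) = 17.1 × 1.333333 = 22.8000
Index = Σ wᵢ·(p₁ᵢ/p₀ᵢ) = 34.7000 + 33.5200 + 8.3013 + 22.8000 = 99.3213

99.3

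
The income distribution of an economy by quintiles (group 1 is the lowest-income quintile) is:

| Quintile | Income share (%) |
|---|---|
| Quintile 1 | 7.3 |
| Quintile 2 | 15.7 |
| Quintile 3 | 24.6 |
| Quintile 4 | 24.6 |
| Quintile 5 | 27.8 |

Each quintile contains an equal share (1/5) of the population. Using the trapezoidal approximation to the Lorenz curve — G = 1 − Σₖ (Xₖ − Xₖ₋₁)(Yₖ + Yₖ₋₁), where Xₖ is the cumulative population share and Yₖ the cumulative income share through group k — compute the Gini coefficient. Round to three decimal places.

Cumulative income shares Yₖ: 0.0730, 0.2300, 0.4760, 0.7220, 1.0000
Σ (Xₖ−Xₖ₋₁)(Yₖ+Yₖ₋₁) = (1/5)(0.0730+0.0000) + (1/5)(0.2300+0.0730) + (1/5)(0.4760+0.2300) + (1/5)(0.7220+0.4760) + (1/5)(1.0000+0.7220)
  = 0.0146 + 0.0606 + 0.1412 + 0.2396 + 0.3444 = 0.8004
G = 1 − 0.8004 = 0.1996

0.200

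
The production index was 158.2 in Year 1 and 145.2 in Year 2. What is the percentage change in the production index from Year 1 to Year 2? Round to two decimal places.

Change = (145.2 − 158.2) / 158.2 × 100
       = -13.0 / 158.2 × 100 = -8.2174%

-8.22%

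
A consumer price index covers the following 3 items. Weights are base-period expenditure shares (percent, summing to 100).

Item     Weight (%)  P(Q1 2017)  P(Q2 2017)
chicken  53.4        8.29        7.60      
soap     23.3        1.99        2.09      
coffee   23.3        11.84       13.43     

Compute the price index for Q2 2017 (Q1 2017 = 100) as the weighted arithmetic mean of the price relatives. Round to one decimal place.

chicken: 53.4 × (7.60/8.29) = 53.4 × 0.916767 = 48.9554
soap: 23.3 × (2.09/1.99) = 23.3 × 1.050251 = 24.4709
coffee: 23.3 × (13.43/11.84) = 23.3 × 1.134291 = 26.4290
Index = Σ wᵢ·(p₁ᵢ/p₀ᵢ) = 48.9554 + 24.4709 + 26.4290 = 99.8552

99.9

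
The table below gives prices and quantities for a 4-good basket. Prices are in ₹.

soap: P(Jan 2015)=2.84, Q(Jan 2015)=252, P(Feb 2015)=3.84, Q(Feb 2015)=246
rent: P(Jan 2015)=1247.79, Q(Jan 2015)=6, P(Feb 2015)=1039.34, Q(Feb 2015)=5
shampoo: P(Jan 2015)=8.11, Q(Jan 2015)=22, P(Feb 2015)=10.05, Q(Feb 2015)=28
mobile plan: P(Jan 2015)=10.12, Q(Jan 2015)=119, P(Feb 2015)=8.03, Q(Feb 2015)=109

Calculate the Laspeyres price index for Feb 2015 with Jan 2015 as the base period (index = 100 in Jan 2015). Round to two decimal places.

87.43

Laspeyres price index uses base-period quantities as weights.
ΣP(Feb 2015)·Q(Jan 2015) = 3.84×252 + 1039.34×6 + 10.05×22 + 8.03×119 = 967.68 + 6236.04 + 221.1 + 955.57 = 8380.39
ΣP(Jan 2015)·Q(Jan 2015) = 2.84×252 + 1247.79×6 + 8.11×22 + 10.12×119 = 715.68 + 7486.74 + 178.42 + 1204.28 = 9585.12
Index = 8380.39 / 9585.12 × 100 = 87.4312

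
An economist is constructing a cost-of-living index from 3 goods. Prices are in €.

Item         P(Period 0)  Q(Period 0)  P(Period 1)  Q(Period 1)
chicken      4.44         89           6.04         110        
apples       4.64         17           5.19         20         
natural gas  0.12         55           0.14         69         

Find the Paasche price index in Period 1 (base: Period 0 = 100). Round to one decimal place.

132.0

Paasche price index uses current-period quantities as weights.
ΣP(Period 1)·Q(Period 1) = 6.04×110 + 5.19×20 + 0.14×69 = 664.4 + 103.8 + 9.66 = 777.86
ΣP(Period 0)·Q(Period 1) = 4.44×110 + 4.64×20 + 0.12×69 = 488.4 + 92.8 + 8.28 = 589.48
Index = 777.86 / 589.48 × 100 = 131.9570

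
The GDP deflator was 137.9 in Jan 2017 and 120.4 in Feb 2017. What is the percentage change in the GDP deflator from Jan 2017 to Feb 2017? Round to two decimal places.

-12.69%

Change = (120.4 − 137.9) / 137.9 × 100
       = -17.5 / 137.9 × 100 = -12.6904%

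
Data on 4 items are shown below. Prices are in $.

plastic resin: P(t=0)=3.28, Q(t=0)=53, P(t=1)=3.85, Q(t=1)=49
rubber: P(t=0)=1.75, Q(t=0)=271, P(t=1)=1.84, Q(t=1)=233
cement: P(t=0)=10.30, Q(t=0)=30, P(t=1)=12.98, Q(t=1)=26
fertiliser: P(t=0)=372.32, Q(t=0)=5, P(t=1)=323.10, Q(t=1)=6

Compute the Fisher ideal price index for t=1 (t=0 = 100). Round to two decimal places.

Laspeyres component (base-period weights):
ΣP(t=1)Q(t=0) = 3.85×53 + 1.84×271 + 12.98×30 + 323.10×5 = 204.05 + 498.64 + 389.4 + 1615.5 = 2707.59
ΣP(t=0)Q(t=0) = 3.28×53 + 1.75×271 + 10.30×30 + 372.32×5 = 173.84 + 474.25 + 309 + 1861.6 = 2818.69
L = 2707.59 / 2818.69 × 100 = 96.0585
Paasche component (current-period weights):
ΣP(t=1)Q(t=1) = 3.85×49 + 1.84×233 + 12.98×26 + 323.10×6 = 188.65 + 428.72 + 337.48 + 1938.6 = 2893.45
ΣP(t=0)Q(t=1) = 3.28×49 + 1.75×233 + 10.30×26 + 372.32×6 = 160.72 + 407.75 + 267.8 + 2233.92 = 3070.19
P = 2893.45 / 3070.19 × 100 = 94.2434
Fisher = √(L × P) = √(96.0585 × 94.2434) = 95.1466

95.15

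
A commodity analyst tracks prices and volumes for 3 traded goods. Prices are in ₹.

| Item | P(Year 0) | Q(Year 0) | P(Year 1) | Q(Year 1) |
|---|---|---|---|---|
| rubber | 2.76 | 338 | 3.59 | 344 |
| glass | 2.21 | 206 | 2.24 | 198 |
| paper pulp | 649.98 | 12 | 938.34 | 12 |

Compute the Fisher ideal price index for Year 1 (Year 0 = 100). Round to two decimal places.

Laspeyres component (base-period weights):
ΣP(Year 1)Q(Year 0) = 3.59×338 + 2.24×206 + 938.34×12 = 1213.42 + 461.44 + 11260.08 = 12934.94
ΣP(Year 0)Q(Year 0) = 2.76×338 + 2.21×206 + 649.98×12 = 932.88 + 455.26 + 7799.76 = 9187.9
L = 12934.94 / 9187.9 × 100 = 140.7823
Paasche component (current-period weights):
ΣP(Year 1)Q(Year 1) = 3.59×344 + 2.24×198 + 938.34×12 = 1234.96 + 443.52 + 11260.08 = 12938.56
ΣP(Year 0)Q(Year 1) = 2.76×344 + 2.21×198 + 649.98×12 = 949.44 + 437.58 + 7799.76 = 9186.78
P = 12938.56 / 9186.78 × 100 = 140.8389
Fisher = √(L × P) = √(140.7823 × 140.8389) = 140.8106

140.81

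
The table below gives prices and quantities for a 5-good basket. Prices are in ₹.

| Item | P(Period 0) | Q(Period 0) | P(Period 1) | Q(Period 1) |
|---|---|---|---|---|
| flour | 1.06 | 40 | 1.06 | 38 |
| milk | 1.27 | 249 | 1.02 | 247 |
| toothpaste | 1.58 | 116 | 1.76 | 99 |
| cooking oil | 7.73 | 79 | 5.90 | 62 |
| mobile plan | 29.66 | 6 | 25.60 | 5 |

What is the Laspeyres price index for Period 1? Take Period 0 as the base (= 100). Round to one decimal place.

84.2

Laspeyres price index uses base-period quantities as weights.
ΣP(Period 1)·Q(Period 0) = 1.06×40 + 1.02×249 + 1.76×116 + 5.90×79 + 25.60×6 = 42.4 + 253.98 + 204.16 + 466.1 + 153.6 = 1120.24
ΣP(Period 0)·Q(Period 0) = 1.06×40 + 1.27×249 + 1.58×116 + 7.73×79 + 29.66×6 = 42.4 + 316.23 + 183.28 + 610.67 + 177.96 = 1330.54
Index = 1120.24 / 1330.54 × 100 = 84.1944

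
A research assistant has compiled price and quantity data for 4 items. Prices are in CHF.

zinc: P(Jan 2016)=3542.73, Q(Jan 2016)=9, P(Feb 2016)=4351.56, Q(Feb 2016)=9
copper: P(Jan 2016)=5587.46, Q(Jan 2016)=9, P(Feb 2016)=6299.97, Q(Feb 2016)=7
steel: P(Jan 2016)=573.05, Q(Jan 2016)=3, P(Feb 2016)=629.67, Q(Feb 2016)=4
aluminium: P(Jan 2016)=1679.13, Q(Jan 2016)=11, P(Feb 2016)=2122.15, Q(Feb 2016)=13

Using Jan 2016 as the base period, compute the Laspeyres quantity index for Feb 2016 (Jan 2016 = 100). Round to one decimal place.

Laspeyres quantity index uses base-period prices as weights.
ΣP(Jan 2016)·Q(Feb 2016) = 3542.73×9 + 5587.46×7 + 573.05×4 + 1679.13×13 = 31884.57 + 39112.22 + 2292.2 + 21828.69 = 95117.68
ΣP(Jan 2016)·Q(Jan 2016) = 3542.73×9 + 5587.46×9 + 573.05×3 + 1679.13×11 = 31884.57 + 50287.14 + 1719.15 + 18470.43 = 102361.29
Index = 95117.68 / 102361.29 × 100 = 92.9235

92.9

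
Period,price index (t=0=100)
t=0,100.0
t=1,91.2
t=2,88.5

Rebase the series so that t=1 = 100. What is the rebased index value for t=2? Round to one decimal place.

97.0

Rebased(t=2) = 88.5 / 91.2 × 100 = 97.0395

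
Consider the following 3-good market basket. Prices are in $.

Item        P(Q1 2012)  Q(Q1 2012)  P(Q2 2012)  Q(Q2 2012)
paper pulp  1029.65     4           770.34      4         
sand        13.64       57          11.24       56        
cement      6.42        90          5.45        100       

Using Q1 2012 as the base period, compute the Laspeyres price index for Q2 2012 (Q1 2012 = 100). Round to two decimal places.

Laspeyres price index uses base-period quantities as weights.
ΣP(Q2 2012)·Q(Q1 2012) = 770.34×4 + 11.24×57 + 5.45×90 = 3081.36 + 640.68 + 490.5 = 4212.54
ΣP(Q1 2012)·Q(Q1 2012) = 1029.65×4 + 13.64×57 + 6.42×90 = 4118.6 + 777.48 + 577.8 = 5473.88
Index = 4212.54 / 5473.88 × 100 = 76.9571

76.96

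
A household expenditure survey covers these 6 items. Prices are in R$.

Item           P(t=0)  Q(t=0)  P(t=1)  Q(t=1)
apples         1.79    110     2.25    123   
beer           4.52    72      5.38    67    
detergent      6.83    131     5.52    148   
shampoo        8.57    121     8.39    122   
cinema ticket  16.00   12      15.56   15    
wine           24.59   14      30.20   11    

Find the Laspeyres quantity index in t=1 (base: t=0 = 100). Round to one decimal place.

Laspeyres quantity index uses base-period prices as weights.
ΣP(t=0)·Q(t=1) = 1.79×123 + 4.52×67 + 6.83×148 + 8.57×122 + 16.00×15 + 24.59×11 = 220.17 + 302.84 + 1010.84 + 1045.54 + 240 + 270.49 = 3089.88
ΣP(t=0)·Q(t=0) = 1.79×110 + 4.52×72 + 6.83×131 + 8.57×121 + 16.00×12 + 24.59×14 = 196.9 + 325.44 + 894.73 + 1036.97 + 192 + 344.26 = 2990.3
Index = 3089.88 / 2990.3 × 100 = 103.3301

103.3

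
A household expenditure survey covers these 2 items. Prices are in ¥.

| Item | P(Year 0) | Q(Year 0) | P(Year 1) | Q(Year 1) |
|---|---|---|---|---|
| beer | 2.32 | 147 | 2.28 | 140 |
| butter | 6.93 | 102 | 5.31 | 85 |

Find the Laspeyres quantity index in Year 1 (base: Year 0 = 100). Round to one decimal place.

Laspeyres quantity index uses base-period prices as weights.
ΣP(Year 0)·Q(Year 1) = 2.32×140 + 6.93×85 = 324.8 + 589.05 = 913.85
ΣP(Year 0)·Q(Year 0) = 2.32×147 + 6.93×102 = 341.04 + 706.86 = 1047.9
Index = 913.85 / 1047.9 × 100 = 87.2077

87.2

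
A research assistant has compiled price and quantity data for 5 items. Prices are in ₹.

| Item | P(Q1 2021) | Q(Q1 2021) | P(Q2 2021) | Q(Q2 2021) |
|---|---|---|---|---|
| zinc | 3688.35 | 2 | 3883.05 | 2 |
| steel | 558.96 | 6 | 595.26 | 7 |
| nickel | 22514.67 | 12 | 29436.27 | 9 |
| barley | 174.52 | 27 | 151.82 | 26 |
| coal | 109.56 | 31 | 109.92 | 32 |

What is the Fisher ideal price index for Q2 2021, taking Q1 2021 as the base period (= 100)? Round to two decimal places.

128.42

Laspeyres component (base-period weights):
ΣP(Q2 2021)Q(Q1 2021) = 3883.05×2 + 595.26×6 + 29436.27×12 + 151.82×27 + 109.92×31 = 7766.1 + 3571.56 + 353235.24 + 4099.14 + 3407.52 = 372079.56
ΣP(Q1 2021)Q(Q1 2021) = 3688.35×2 + 558.96×6 + 22514.67×12 + 174.52×27 + 109.56×31 = 7376.7 + 3353.76 + 270176.04 + 4712.04 + 3396.36 = 289014.9
L = 372079.56 / 289014.9 × 100 = 128.7406
Paasche component (current-period weights):
ΣP(Q2 2021)Q(Q2 2021) = 3883.05×2 + 595.26×7 + 29436.27×9 + 151.82×26 + 109.92×32 = 7766.1 + 4166.82 + 264926.43 + 3947.32 + 3517.44 = 284324.11
ΣP(Q1 2021)Q(Q2 2021) = 3688.35×2 + 558.96×7 + 22514.67×9 + 174.52×26 + 109.56×32 = 7376.7 + 3912.72 + 202632.03 + 4537.52 + 3505.92 = 221964.89
P = 284324.11 / 221964.89 × 100 = 128.0942
Fisher = √(L × P) = √(128.7406 × 128.0942) = 128.4170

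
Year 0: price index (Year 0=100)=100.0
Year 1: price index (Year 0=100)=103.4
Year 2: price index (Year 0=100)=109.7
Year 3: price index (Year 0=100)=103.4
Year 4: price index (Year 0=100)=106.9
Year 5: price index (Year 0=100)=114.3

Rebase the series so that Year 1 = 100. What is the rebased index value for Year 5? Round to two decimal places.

110.54

Rebased(Year 5) = 114.3 / 103.4 × 100 = 110.5416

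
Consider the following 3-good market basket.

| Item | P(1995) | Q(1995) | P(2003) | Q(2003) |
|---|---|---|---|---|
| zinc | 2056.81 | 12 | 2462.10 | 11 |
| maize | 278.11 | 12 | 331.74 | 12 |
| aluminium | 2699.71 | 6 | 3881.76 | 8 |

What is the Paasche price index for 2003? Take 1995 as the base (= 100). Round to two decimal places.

130.61

Paasche price index uses current-period quantities as weights.
ΣP(2003)·Q(2003) = 2462.10×11 + 331.74×12 + 3881.76×8 = 27083.1 + 3980.88 + 31054.08 = 62118.06
ΣP(1995)·Q(2003) = 2056.81×11 + 278.11×12 + 2699.71×8 = 22624.91 + 3337.32 + 21597.68 = 47559.91
Index = 62118.06 / 47559.91 × 100 = 130.6101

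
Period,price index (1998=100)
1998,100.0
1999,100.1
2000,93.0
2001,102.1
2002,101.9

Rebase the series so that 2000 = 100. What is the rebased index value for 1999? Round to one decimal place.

Rebased(1999) = 100.1 / 93.0 × 100 = 107.6344

107.6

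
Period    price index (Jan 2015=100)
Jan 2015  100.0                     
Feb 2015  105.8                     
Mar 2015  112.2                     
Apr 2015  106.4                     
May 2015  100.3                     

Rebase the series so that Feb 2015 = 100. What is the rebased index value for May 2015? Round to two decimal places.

94.80

Rebased(May 2015) = 100.3 / 105.8 × 100 = 94.8015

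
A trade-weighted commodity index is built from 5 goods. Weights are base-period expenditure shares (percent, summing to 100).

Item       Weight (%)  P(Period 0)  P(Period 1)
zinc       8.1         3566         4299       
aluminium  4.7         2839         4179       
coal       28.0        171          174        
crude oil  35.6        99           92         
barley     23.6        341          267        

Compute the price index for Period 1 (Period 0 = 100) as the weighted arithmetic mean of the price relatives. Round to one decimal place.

96.7

zinc: 8.1 × (4299/3566) = 8.1 × 1.205552 = 9.7650
aluminium: 4.7 × (4179/2839) = 4.7 × 1.471997 = 6.9184
coal: 28.0 × (174/171) = 28.0 × 1.017544 = 28.4912
crude oil: 35.6 × (92/99) = 35.6 × 0.929293 = 33.0828
barley: 23.6 × (267/341) = 23.6 × 0.782991 = 18.4786
Index = Σ wᵢ·(p₁ᵢ/p₀ᵢ) = 9.7650 + 6.9184 + 28.4912 + 33.0828 + 18.4786 = 96.7360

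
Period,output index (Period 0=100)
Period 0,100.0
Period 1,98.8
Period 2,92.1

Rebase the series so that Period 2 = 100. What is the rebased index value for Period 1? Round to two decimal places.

107.27

Rebased(Period 1) = 98.8 / 92.1 × 100 = 107.2747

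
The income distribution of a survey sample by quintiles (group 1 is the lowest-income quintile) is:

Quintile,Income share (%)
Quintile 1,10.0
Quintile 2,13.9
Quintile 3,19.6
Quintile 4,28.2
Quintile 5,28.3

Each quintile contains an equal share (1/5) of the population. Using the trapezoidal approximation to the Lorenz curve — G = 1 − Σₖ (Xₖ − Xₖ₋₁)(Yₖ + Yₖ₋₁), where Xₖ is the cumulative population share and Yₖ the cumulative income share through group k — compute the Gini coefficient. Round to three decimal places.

Cumulative income shares Yₖ: 0.1000, 0.2390, 0.4350, 0.7170, 1.0000
Σ (Xₖ−Xₖ₋₁)(Yₖ+Yₖ₋₁) = (1/5)(0.1000+0.0000) + (1/5)(0.2390+0.1000) + (1/5)(0.4350+0.2390) + (1/5)(0.7170+0.4350) + (1/5)(1.0000+0.7170)
  = 0.0200 + 0.0678 + 0.1348 + 0.2304 + 0.3434 = 0.7964
G = 1 − 0.7964 = 0.2036

0.204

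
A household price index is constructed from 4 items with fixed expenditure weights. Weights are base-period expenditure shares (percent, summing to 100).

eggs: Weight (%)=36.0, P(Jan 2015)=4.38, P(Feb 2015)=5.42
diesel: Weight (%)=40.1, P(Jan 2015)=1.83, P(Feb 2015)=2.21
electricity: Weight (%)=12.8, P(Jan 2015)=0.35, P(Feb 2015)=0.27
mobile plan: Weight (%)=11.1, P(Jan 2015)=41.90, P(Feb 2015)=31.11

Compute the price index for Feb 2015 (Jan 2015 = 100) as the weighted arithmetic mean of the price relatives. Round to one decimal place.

111.1

eggs: 36.0 × (5.42/4.38) = 36.0 × 1.237443 = 44.5479
diesel: 40.1 × (2.21/1.83) = 40.1 × 1.207650 = 48.4268
electricity: 12.8 × (0.27/0.35) = 12.8 × 0.771429 = 9.8743
mobile plan: 11.1 × (31.11/41.90) = 11.1 × 0.742482 = 8.2416
Index = Σ wᵢ·(p₁ᵢ/p₀ᵢ) = 44.5479 + 48.4268 + 9.8743 + 8.2416 = 111.0906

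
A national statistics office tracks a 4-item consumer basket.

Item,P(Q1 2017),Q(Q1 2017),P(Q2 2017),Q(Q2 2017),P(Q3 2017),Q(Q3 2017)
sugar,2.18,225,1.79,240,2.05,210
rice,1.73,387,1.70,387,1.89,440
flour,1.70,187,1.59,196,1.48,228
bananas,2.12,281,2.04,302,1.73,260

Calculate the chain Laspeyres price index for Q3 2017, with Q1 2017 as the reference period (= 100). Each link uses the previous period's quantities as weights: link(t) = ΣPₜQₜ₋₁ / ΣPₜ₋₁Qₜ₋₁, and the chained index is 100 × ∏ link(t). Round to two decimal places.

Link Q1 2017→Q2 2017:
ΣP(Q2 2017)Q(Q1 2017) = 1.79×225 + 1.70×387 + 1.59×187 + 2.04×281 = 402.75 + 657.9 + 297.33 + 573.24 = 1931.22
ΣP(Q1 2017)Q(Q1 2017) = 2.18×225 + 1.73×387 + 1.70×187 + 2.12×281 = 490.5 + 669.51 + 317.9 + 595.72 = 2073.63
link = 1931.22/2073.63 = 0.931323
Link Q2 2017→Q3 2017:
ΣP(Q3 2017)Q(Q2 2017) = 2.05×240 + 1.89×387 + 1.48×196 + 1.73×302 = 492 + 731.43 + 290.08 + 522.46 = 2035.97
ΣP(Q2 2017)Q(Q2 2017) = 1.79×240 + 1.70×387 + 1.59×196 + 2.04×302 = 429.6 + 657.9 + 311.64 + 616.08 = 2015.22
link = 2035.97/2015.22 = 1.010297
Chained index = 100 × 0.931323 × 1.010297 = 94.0913

94.09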